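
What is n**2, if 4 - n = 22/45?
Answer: 24964/2025 ≈ 12.328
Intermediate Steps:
n = 158/45 (n = 4 - 22/45 = 158/45 ≈ 3.5111)
n**2 = (158/45)**2 = 24964/2025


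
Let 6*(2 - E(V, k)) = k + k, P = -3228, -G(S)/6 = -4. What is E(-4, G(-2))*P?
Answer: 19368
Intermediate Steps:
G(S) = 24 (G(S) = -6*(-4) = 24)
E(V, k) = 2 - k/3 (E(V, k) = 2 - (k + k)/6 = 2 - k/3)
E(-4, G(-2))*P = (2 - ⅓*24)*(-3228) = (2 - 8)*(-3228) = -6*(-3228) = 19368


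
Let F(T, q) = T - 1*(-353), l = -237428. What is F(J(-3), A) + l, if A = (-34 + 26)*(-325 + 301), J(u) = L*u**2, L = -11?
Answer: -237174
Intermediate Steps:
J(u) = -11*u**2
A = 192 (A = -8*(-24) = 192)
F(T, q) = 353 + T (F(T, q) = T + 353 = 353 + T)
F(J(-3), A) + l = (353 - 11*(-3)**2) - 237428 = (353 - 11*9) - 237428 = (353 - 99) - 237428 = 254 - 237428 = -237174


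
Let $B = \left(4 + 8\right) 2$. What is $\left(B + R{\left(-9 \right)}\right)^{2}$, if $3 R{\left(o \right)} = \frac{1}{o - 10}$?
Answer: $\frac{1868689}{3249} \approx 575.16$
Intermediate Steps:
$B = 24$ ($B = 12 \cdot 2 = 24$)
$R{\left(o \right)} = \frac{1}{3 \left(-10 + o\right)}$ ($R{\left(o \right)} = \frac{1}{3 \left(o - 10\right)} = \frac{1}{3 \left(-10 + o\right)}$)
$\left(B + R{\left(-9 \right)}\right)^{2} = \left(24 + \frac{1}{3 \left(-10 - 9\right)}\right)^{2} = \left(24 + \frac{1}{3 \left(-19\right)}\right)^{2} = \left(24 + \frac{1}{3} \left(- \frac{1}{19}\right)\right)^{2} = \left(24 - \frac{1}{57}\right)^{2} = \left(\frac{1367}{57}\right)^{2} = \frac{1868689}{3249}$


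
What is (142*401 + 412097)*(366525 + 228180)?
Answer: 278939838495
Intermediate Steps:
(142*401 + 412097)*(366525 + 228180) = (56942 + 412097)*594705 = 469039*594705 = 278939838495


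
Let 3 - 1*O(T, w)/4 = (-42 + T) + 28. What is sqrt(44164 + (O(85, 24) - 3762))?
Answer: sqrt(40130) ≈ 200.32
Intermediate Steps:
O(T, w) = 68 - 4*T (O(T, w) = 12 - 4*((-42 + T) + 28) = 12 - 4*(-14 + T) = 12 + (56 - 4*T) = 68 - 4*T)
sqrt(44164 + (O(85, 24) - 3762)) = sqrt(44164 + ((68 - 4*85) - 3762)) = sqrt(44164 + ((68 - 340) - 3762)) = sqrt(44164 + (-272 - 3762)) = sqrt(44164 - 4034) = sqrt(40130)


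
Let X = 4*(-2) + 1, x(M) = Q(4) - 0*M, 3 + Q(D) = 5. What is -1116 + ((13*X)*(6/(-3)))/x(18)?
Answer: -1025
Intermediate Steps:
Q(D) = 2 (Q(D) = -3 + 5 = 2)
x(M) = 2 (x(M) = 2 - 0*M = 2 - 1*0 = 2 + 0 = 2)
X = -7 (X = -8 + 1 = -7)
-1116 + ((13*X)*(6/(-3)))/x(18) = -1116 + ((13*(-7))*(6/(-3)))/2 = -1116 - 546*(-1)/3*(½) = -1116 - 91*(-2)*(½) = -1116 + 182*(½) = -1116 + 91 = -1025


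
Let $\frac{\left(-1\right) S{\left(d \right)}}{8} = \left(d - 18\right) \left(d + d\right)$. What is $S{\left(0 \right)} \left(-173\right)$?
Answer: $0$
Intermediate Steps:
$S{\left(d \right)} = - 16 d \left(-18 + d\right)$ ($S{\left(d \right)} = - 8 \left(d - 18\right) \left(d + d\right) = - 8 \left(-18 + d\right) 2 d = - 8 \cdot 2 d \left(-18 + d\right) = - 16 d \left(-18 + d\right)$)
$S{\left(0 \right)} \left(-173\right) = 16 \cdot 0 \left(18 - 0\right) \left(-173\right) = 16 \cdot 0 \left(18 + 0\right) \left(-173\right) = 16 \cdot 0 \cdot 18 \left(-173\right) = 0 \left(-173\right) = 0$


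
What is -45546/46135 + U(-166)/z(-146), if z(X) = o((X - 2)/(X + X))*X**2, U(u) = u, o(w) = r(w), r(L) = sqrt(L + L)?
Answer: -45546/46135 - 83*sqrt(5402)/788692 ≈ -0.99497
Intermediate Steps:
r(L) = sqrt(2)*sqrt(L) (r(L) = sqrt(2*L) = sqrt(2)*sqrt(L))
o(w) = sqrt(2)*sqrt(w)
z(X) = X**2*sqrt((-2 + X)/X) (z(X) = (sqrt(2)*sqrt((X - 2)/(X + X)))*X**2 = (sqrt(2)*sqrt((-2 + X)/((2*X))))*X**2 = (sqrt(2)*sqrt((-2 + X)*(1/(2*X))))*X**2 = (sqrt(2)*sqrt((-2 + X)/(2*X)))*X**2 = (sqrt(2)*(sqrt(2)*sqrt((-2 + X)/X)/2))*X**2 = sqrt((-2 + X)/X)*X**2 = X**2*sqrt((-2 + X)/X))
-45546/46135 + U(-166)/z(-146) = -45546/46135 - 166*sqrt(37)/(1577384*sqrt(-1/(-146))) = -45546*1/46135 - 166*sqrt(5402)/1577384 = -45546/46135 - 166*sqrt(5402)/1577384 = -45546/46135 - 83*sqrt(5402)/788692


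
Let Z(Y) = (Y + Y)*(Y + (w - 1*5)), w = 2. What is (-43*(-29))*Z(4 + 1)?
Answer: 24940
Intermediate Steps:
Z(Y) = 2*Y*(-3 + Y) (Z(Y) = (Y + Y)*(Y + (2 - 1*5)) = (2*Y)*(Y + (2 - 5)) = (2*Y)*(Y - 3) = (2*Y)*(-3 + Y) = 2*Y*(-3 + Y))
(-43*(-29))*Z(4 + 1) = (-43*(-29))*(2*(4 + 1)*(-3 + (4 + 1))) = 1247*(2*5*(-3 + 5)) = 1247*(2*5*2) = 1247*20 = 24940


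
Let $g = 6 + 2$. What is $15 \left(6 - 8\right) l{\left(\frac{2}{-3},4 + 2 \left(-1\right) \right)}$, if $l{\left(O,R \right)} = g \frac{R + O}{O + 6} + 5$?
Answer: $-210$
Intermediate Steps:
$g = 8$
$l{\left(O,R \right)} = 5 + \frac{8 \left(O + R\right)}{6 + O}$ ($l{\left(O,R \right)} = 8 \frac{R + O}{O + 6} + 5 = 8 \frac{O + R}{6 + O} + 5 = \frac{8 \left(O + R\right)}{6 + O} + 5 = 5 + \frac{8 \left(O + R\right)}{6 + O}$)
$15 \left(6 - 8\right) l{\left(\frac{2}{-3},4 + 2 \left(-1\right) \right)} = 15 \left(6 - 8\right) \frac{30 + 8 \left(4 + 2 \left(-1\right)\right) + 13 \frac{2}{-3}}{6 + \frac{2}{-3}} = 15 \left(-2\right) \frac{30 + 8 \left(4 - 2\right) + 13 \cdot 2 \left(- \frac{1}{3}\right)}{6 + 2 \left(- \frac{1}{3}\right)} = - 30 \frac{30 + 8 \cdot 2 + 13 \left(- \frac{2}{3}\right)}{6 - \frac{2}{3}} = - 30 \frac{30 + 16 - \frac{26}{3}}{\frac{16}{3}} = - 30 \cdot \frac{3}{16} \cdot \frac{112}{3} = \left(-30\right) 7 = -210$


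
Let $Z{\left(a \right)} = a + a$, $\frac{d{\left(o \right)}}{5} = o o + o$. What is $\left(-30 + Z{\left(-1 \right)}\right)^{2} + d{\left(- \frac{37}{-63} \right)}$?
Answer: $\frac{4082756}{3969} \approx 1028.7$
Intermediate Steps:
$d{\left(o \right)} = 5 o + 5 o^{2}$ ($d{\left(o \right)} = 5 \left(o o + o\right) = 5 \left(o^{2} + o\right) = 5 \left(o + o^{2}\right) = 5 o + 5 o^{2}$)
$Z{\left(a \right)} = 2 a$
$\left(-30 + Z{\left(-1 \right)}\right)^{2} + d{\left(- \frac{37}{-63} \right)} = \left(-30 + 2 \left(-1\right)\right)^{2} + 5 \left(- \frac{37}{-63}\right) \left(1 - \frac{37}{-63}\right) = \left(-30 - 2\right)^{2} + 5 \left(\left(-37\right) \left(- \frac{1}{63}\right)\right) \left(1 - - \frac{37}{63}\right) = \left(-32\right)^{2} + 5 \cdot \frac{37}{63} \left(1 + \frac{37}{63}\right) = 1024 + 5 \cdot \frac{37}{63} \cdot \frac{100}{63} = 1024 + \frac{18500}{3969} = \frac{4082756}{3969}$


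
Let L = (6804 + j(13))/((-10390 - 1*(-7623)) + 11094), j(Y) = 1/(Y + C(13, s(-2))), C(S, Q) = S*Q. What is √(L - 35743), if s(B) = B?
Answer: I*√3461461747302/9841 ≈ 189.06*I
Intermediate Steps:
C(S, Q) = Q*S
j(Y) = 1/(-26 + Y) (j(Y) = 1/(Y - 2*13) = 1/(Y - 26) = 1/(-26 + Y))
L = 8041/9841 (L = (6804 + 1/(-26 + 13))/((-10390 - 1*(-7623)) + 11094) = (6804 + 1/(-13))/((-10390 + 7623) + 11094) = (6804 - 1/13)/(-2767 + 11094) = (88451/13)/8327 = (88451/13)*(1/8327) = 8041/9841 ≈ 0.81709)
√(L - 35743) = √(8041/9841 - 35743) = √(-351738822/9841) = I*√3461461747302/9841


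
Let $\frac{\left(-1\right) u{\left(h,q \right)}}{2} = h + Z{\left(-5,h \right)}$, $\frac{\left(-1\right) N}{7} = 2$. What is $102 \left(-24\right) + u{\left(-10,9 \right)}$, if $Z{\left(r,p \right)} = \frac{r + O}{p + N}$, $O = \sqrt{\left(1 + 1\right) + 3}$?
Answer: $- \frac{29141}{12} + \frac{\sqrt{5}}{12} \approx -2428.2$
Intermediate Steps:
$N = -14$ ($N = \left(-7\right) 2 = -14$)
$O = \sqrt{5}$ ($O = \sqrt{2 + 3} = \sqrt{5} \approx 2.2361$)
$Z{\left(r,p \right)} = \frac{r + \sqrt{5}}{-14 + p}$ ($Z{\left(r,p \right)} = \frac{r + \sqrt{5}}{p - 14} = \frac{r + \sqrt{5}}{-14 + p}$)
$u{\left(h,q \right)} = - 2 h - \frac{2 \left(-5 + \sqrt{5}\right)}{-14 + h}$ ($u{\left(h,q \right)} = - 2 \left(h + \frac{-5 + \sqrt{5}}{-14 + h}\right) = - 2 h - \frac{2 \left(-5 + \sqrt{5}\right)}{-14 + h}$)
$102 \left(-24\right) + u{\left(-10,9 \right)} = 102 \left(-24\right) + \frac{2 \left(5 - \sqrt{5} - - 10 \left(-14 - 10\right)\right)}{-14 - 10} = -2448 + \frac{2 \left(5 - \sqrt{5} - \left(-10\right) \left(-24\right)\right)}{-24} = -2448 + 2 \left(- \frac{1}{24}\right) \left(5 - \sqrt{5} - 240\right) = -2448 + 2 \left(- \frac{1}{24}\right) \left(-235 - \sqrt{5}\right) = -2448 + \left(\frac{235}{12} + \frac{\sqrt{5}}{12}\right) = - \frac{29141}{12} + \frac{\sqrt{5}}{12}$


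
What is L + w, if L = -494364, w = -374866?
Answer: -869230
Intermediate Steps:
L + w = -494364 - 374866 = -869230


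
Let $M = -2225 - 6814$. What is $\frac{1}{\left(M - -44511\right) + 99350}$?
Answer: $\frac{1}{134822} \approx 7.4172 \cdot 10^{-6}$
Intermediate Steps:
$M = -9039$
$\frac{1}{\left(M - -44511\right) + 99350} = \frac{1}{\left(-9039 - -44511\right) + 99350} = \frac{1}{\left(-9039 + 44511\right) + 99350} = \frac{1}{35472 + 99350} = \frac{1}{134822}$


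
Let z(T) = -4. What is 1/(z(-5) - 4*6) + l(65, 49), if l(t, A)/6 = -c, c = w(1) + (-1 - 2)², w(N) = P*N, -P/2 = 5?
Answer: 167/28 ≈ 5.9643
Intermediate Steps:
P = -10 (P = -2*5 = -10)
w(N) = -10*N
c = -1 (c = -10*1 + (-1 - 2)² = -10 + (-3)² = -10 + 9 = -1)
l(t, A) = 6 (l(t, A) = 6*(-1*(-1)) = 6*1 = 6)
1/(z(-5) - 4*6) + l(65, 49) = 1/(-4 - 4*6) + 6 = 1/(-4 - 24) + 6 = 1/(-28) + 6 = -1/28 + 6 = 167/28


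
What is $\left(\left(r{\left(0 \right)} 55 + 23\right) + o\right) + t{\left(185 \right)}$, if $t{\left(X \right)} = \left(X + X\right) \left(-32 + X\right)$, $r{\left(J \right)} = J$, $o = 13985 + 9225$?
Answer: $79843$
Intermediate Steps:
$o = 23210$
$t{\left(X \right)} = 2 X \left(-32 + X\right)$
$\left(\left(r{\left(0 \right)} 55 + 23\right) + o\right) + t{\left(185 \right)} = \left(\left(0 \cdot 55 + 23\right) + 23210\right) + 2 \cdot 185 \left(-32 + 185\right) = \left(\left(0 + 23\right) + 23210\right) + 2 \cdot 185 \cdot 153 = \left(23 + 23210\right) + 56610 = 23233 + 56610 = 79843$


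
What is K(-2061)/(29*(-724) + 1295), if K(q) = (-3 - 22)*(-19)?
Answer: -475/19701 ≈ -0.024110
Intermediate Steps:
K(q) = 475 (K(q) = -25*(-19) = 475)
K(-2061)/(29*(-724) + 1295) = 475/(29*(-724) + 1295) = 475/(-20996 + 1295) = 475/(-19701) = 475*(-1/19701) = -475/19701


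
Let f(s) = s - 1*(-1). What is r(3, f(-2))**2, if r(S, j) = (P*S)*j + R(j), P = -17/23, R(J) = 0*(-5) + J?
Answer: 784/529 ≈ 1.4820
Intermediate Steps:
R(J) = J (R(J) = 0 + J = J)
P = -17/23 (P = -17*1/23 = -17/23 ≈ -0.73913)
f(s) = 1 + s (f(s) = s + 1 = 1 + s)
r(S, j) = j - 17*S*j/23 (r(S, j) = (-17*S/23)*j + j = -17*S*j/23 + j = j - 17*S*j/23)
r(3, f(-2))**2 = ((1 - 2)*(23 - 17*3)/23)**2 = ((1/23)*(-1)*(23 - 51))**2 = ((1/23)*(-1)*(-28))**2 = (28/23)**2 = 784/529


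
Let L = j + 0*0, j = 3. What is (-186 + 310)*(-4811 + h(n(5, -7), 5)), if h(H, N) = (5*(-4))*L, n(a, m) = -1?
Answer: -604004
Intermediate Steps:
L = 3 (L = 3 + 0*0 = 3 + 0 = 3)
h(H, N) = -60 (h(H, N) = (5*(-4))*3 = -20*3 = -60)
(-186 + 310)*(-4811 + h(n(5, -7), 5)) = (-186 + 310)*(-4811 - 60) = 124*(-4871) = -604004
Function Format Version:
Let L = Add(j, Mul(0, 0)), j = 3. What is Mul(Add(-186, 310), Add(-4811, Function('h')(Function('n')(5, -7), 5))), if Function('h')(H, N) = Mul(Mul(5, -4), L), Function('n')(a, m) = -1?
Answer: -604004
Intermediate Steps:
L = 3 (L = Add(3, Mul(0, 0)) = Add(3, 0) = 3)
Function('h')(H, N) = -60 (Function('h')(H, N) = Mul(Mul(5, -4), 3) = Mul(-20, 3) = -60)
Mul(Add(-186, 310), Add(-4811, Function('h')(Function('n')(5, -7), 5))) = Mul(Add(-186, 310), Add(-4811, -60)) = Mul(124, -4871) = -604004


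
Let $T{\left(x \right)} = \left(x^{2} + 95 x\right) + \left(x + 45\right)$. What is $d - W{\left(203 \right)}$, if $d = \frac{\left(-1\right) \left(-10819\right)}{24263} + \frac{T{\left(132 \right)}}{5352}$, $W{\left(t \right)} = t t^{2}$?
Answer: $- \frac{362098850785527}{43285192} \approx -8.3654 \cdot 10^{6}$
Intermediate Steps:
$T{\left(x \right)} = 45 + x^{2} + 96 x$ ($T{\left(x \right)} = \left(x^{2} + 95 x\right) + \left(45 + x\right) = 45 + x^{2} + 96 x$)
$W{\left(t \right)} = t^{3}$
$d = \frac{263071457}{43285192}$ ($d = \frac{\left(-1\right) \left(-10819\right)}{24263} + \frac{45 + 132^{2} + 96 \cdot 132}{5352} = 10819 \cdot \frac{1}{24263} + \left(45 + 17424 + 12672\right) \frac{1}{5352} = \frac{10819}{24263} + 30141 \cdot \frac{1}{5352} = \frac{10819}{24263} + \frac{10047}{1784} = \frac{263071457}{43285192} \approx 6.0776$)
$d - W{\left(203 \right)} = \frac{263071457}{43285192} - 203^{3} = \frac{263071457}{43285192} - 8365427 = - \frac{362098850785527}{43285192}$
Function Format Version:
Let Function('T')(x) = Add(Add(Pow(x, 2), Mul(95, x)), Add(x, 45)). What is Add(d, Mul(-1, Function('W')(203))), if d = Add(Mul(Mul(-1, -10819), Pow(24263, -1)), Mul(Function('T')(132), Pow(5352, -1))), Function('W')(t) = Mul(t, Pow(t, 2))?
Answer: Rational(-362098850785527, 43285192) ≈ -8.3654e+6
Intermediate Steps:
Function('T')(x) = Add(45, Pow(x, 2), Mul(96, x)) (Function('T')(x) = Add(Add(Pow(x, 2), Mul(95, x)), Add(45, x)) = Add(45, Pow(x, 2), Mul(96, x)))
Function('W')(t) = Pow(t, 3)
d = Rational(263071457, 43285192) (d = Add(Mul(Mul(-1, -10819), Pow(24263, -1)), Mul(Add(45, Pow(132, 2), Mul(96, 132)), Pow(5352, -1))) = Add(Mul(10819, Rational(1, 24263)), Mul(Add(45, 17424, 12672), Rational(1, 5352))) = Add(Rational(10819, 24263), Mul(30141, Rational(1, 5352))) = Add(Rational(10819, 24263), Rational(10047, 1784)) = Rational(263071457, 43285192) ≈ 6.0776)
Add(d, Mul(-1, Function('W')(203))) = Add(Rational(263071457, 43285192), Mul(-1, Pow(203, 3))) = Add(Rational(263071457, 43285192), Mul(-1, 8365427)) = Add(Rational(263071457, 43285192), -8365427) = Rational(-362098850785527, 43285192)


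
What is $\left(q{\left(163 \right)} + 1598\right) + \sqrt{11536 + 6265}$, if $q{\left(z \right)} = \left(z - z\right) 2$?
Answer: $1598 + \sqrt{17801} \approx 1731.4$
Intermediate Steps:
$q{\left(z \right)} = 0$ ($q{\left(z \right)} = 0 \cdot 2 = 0$)
$\left(q{\left(163 \right)} + 1598\right) + \sqrt{11536 + 6265} = \left(0 + 1598\right) + \sqrt{11536 + 6265} = 1598 + \sqrt{17801}$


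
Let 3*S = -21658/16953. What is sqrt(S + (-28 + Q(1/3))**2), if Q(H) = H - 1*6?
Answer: 11*sqrt(2691192683)/16953 ≈ 33.660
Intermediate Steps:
Q(H) = -6 + H (Q(H) = H - 6 = -6 + H)
S = -21658/50859 (S = (-21658/16953)/3 = (-21658*1/16953)/3 = (1/3)*(-21658/16953) = -21658/50859 ≈ -0.42584)
sqrt(S + (-28 + Q(1/3))**2) = sqrt(-21658/50859 + (-28 + (-6 + 1/3))**2) = sqrt(-21658/50859 + (-28 - 17/3)**2) = sqrt(-21658/50859 + (-101/3)**2) = sqrt(-21658/50859 + 10201/9) = sqrt(57624193/50859) = 11*sqrt(2691192683)/16953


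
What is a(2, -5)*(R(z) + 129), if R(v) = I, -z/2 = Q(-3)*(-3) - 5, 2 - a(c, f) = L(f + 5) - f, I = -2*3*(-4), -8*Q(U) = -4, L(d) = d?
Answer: -459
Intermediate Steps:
Q(U) = 1/2 (Q(U) = -1/8*(-4) = 1/2)
I = 24 (I = -6*(-4) = 24)
a(c, f) = -3 (a(c, f) = 2 - ((f + 5) - f) = 2 - ((5 + f) - f) = 2 - 1*5 = 2 - 5 = -3)
z = 13 (z = -2*((1/2)*(-3) - 5) = -2*(-3/2 - 5) = -2*(-13/2) = 13)
R(v) = 24
a(2, -5)*(R(z) + 129) = -3*(24 + 129) = -3*153 = -459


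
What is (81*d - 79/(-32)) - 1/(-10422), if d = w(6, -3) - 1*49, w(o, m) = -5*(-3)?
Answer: -458823323/166752 ≈ -2751.5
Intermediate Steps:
w(o, m) = 15
d = -34 (d = 15 - 1*49 = 15 - 49 = -34)
(81*d - 79/(-32)) - 1/(-10422) = (81*(-34) - 79/(-32)) - 1/(-10422) = (-2754 - 79*(-1/32)) - 1*(-1/10422) = (-2754 + 79/32) + 1/10422 = -88049/32 + 1/10422 = -458823323/166752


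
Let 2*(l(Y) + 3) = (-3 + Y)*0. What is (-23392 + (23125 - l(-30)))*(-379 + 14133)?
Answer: -3631056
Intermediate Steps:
l(Y) = -3 (l(Y) = -3 + ((-3 + Y)*0)/2 = -3 + (½)*0 = -3 + 0 = -3)
(-23392 + (23125 - l(-30)))*(-379 + 14133) = (-23392 + (23125 - 1*(-3)))*(-379 + 14133) = (-23392 + (23125 + 3))*13754 = (-23392 + 23128)*13754 = -264*13754 = -3631056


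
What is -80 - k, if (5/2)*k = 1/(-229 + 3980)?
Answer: -1500402/18755 ≈ -80.000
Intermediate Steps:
k = 2/18755 (k = 2/(5*(-229 + 3980)) = (2/5)/3751 = (2/5)*(1/3751) = 2/18755 ≈ 0.00010664)
-80 - k = -80 - 1*2/18755 = -80 - 2/18755 = -1500402/18755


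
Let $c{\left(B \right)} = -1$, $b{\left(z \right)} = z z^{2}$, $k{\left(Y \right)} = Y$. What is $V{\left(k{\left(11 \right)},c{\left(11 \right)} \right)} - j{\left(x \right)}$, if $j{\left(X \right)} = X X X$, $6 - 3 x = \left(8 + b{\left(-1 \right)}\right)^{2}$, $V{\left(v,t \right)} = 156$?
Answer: $\frac{83719}{27} \approx 3100.7$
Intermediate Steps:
$b{\left(z \right)} = z^{3}$
$x = - \frac{43}{3}$ ($x = 2 - \frac{\left(8 + \left(-1\right)^{3}\right)^{2}}{3} = 2 - \frac{\left(8 - 1\right)^{2}}{3} = 2 - \frac{7^{2}}{3} = 2 - \frac{49}{3} = - \frac{43}{3} \approx -14.333$)
$j{\left(X \right)} = X^{3}$ ($j{\left(X \right)} = X^{2} X = X^{3}$)
$V{\left(k{\left(11 \right)},c{\left(11 \right)} \right)} - j{\left(x \right)} = 156 - \left(- \frac{43}{3}\right)^{3} = 156 - - \frac{79507}{27} = 156 + \frac{79507}{27} = \frac{83719}{27}$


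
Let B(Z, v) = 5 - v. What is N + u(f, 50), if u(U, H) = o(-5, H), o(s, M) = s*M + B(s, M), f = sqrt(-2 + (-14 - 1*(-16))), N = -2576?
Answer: -2871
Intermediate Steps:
f = 0 (f = sqrt(-2 + (-14 + 16)) = sqrt(-2 + 2) = sqrt(0) = 0)
o(s, M) = 5 - M + M*s (o(s, M) = s*M + (5 - M) = M*s + (5 - M) = 5 - M + M*s)
u(U, H) = 5 - 6*H (u(U, H) = 5 - H + H*(-5) = 5 - H - 5*H = 5 - 6*H)
N + u(f, 50) = -2576 + (5 - 6*50) = -2576 + (5 - 300) = -2576 - 295 = -2871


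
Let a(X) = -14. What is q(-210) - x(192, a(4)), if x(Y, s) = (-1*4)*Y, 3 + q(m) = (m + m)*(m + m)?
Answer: 177165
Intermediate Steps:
q(m) = -3 + 4*m**2 (q(m) = -3 + (m + m)*(m + m) = -3 + (2*m)*(2*m) = -3 + 4*m**2)
x(Y, s) = -4*Y
q(-210) - x(192, a(4)) = (-3 + 4*(-210)**2) - (-4)*192 = (-3 + 4*44100) - 1*(-768) = (-3 + 176400) + 768 = 176397 + 768 = 177165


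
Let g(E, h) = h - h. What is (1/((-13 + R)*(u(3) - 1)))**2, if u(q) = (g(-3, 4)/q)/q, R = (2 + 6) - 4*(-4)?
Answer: 1/121 ≈ 0.0082645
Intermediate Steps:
R = 24 (R = 8 + 16 = 24)
g(E, h) = 0
u(q) = 0 (u(q) = (0/q)/q = 0/q = 0)
(1/((-13 + R)*(u(3) - 1)))**2 = (1/((-13 + 24)*(0 - 1)))**2 = (1/(11*(-1)))**2 = (1/(-11))**2 = (-1/11)**2 = 1/121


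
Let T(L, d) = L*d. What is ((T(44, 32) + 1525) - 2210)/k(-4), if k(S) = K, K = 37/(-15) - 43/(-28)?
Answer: -303660/391 ≈ -776.62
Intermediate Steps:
K = -391/420 (K = 37*(-1/15) - 43*(-1/28) = -37/15 + 43/28 = -391/420 ≈ -0.93095)
k(S) = -391/420
((T(44, 32) + 1525) - 2210)/k(-4) = ((44*32 + 1525) - 2210)/(-391/420) = ((1408 + 1525) - 2210)*(-420/391) = (2933 - 2210)*(-420/391) = 723*(-420/391) = -303660/391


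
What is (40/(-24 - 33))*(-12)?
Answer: 160/19 ≈ 8.4211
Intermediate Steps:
(40/(-24 - 33))*(-12) = (40/(-57))*(-12) = (40*(-1/57))*(-12) = -40/57*(-12) = 160/19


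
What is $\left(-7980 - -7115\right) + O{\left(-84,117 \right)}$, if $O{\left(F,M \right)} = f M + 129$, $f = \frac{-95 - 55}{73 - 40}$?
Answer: $- \frac{13946}{11} \approx -1267.8$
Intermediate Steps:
$f = - \frac{50}{11}$ ($f = - \frac{150}{33} = \left(-150\right) \frac{1}{33} = - \frac{50}{11} \approx -4.5455$)
$O{\left(F,M \right)} = 129 - \frac{50 M}{11}$ ($O{\left(F,M \right)} = - \frac{50 M}{11} + 129 = 129 - \frac{50 M}{11}$)
$\left(-7980 - -7115\right) + O{\left(-84,117 \right)} = \left(-7980 - -7115\right) + \left(129 - \frac{5850}{11}\right) = \left(-7980 + 7115\right) + \left(129 - \frac{5850}{11}\right) = -865 - \frac{4431}{11} = - \frac{13946}{11}$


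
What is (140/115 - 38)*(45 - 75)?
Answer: 25380/23 ≈ 1103.5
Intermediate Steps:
(140/115 - 38)*(45 - 75) = (140*(1/115) - 38)*(-30) = (28/23 - 38)*(-30) = -846/23*(-30) = 25380/23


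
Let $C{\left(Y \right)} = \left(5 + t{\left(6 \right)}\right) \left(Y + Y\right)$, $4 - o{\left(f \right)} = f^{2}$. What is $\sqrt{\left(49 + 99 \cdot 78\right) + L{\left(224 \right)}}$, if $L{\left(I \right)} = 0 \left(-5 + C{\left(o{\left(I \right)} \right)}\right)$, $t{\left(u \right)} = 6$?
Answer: $\sqrt{7771} \approx 88.153$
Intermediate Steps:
$o{\left(f \right)} = 4 - f^{2}$
$C{\left(Y \right)} = 22 Y$ ($C{\left(Y \right)} = \left(5 + 6\right) \left(Y + Y\right) = 11 \cdot 2 Y = 22 Y$)
$L{\left(I \right)} = 0$ ($L{\left(I \right)} = 0 \left(-5 + 22 \left(4 - I^{2}\right)\right) = 0 \left(-5 - \left(-88 + 22 I^{2}\right)\right) = 0 \left(83 - 22 I^{2}\right) = 0$)
$\sqrt{\left(49 + 99 \cdot 78\right) + L{\left(224 \right)}} = \sqrt{\left(49 + 99 \cdot 78\right) + 0} = \sqrt{\left(49 + 7722\right) + 0} = \sqrt{7771 + 0} = \sqrt{7771}$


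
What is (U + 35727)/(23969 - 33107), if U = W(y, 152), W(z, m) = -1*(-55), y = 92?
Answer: -17891/4569 ≈ -3.9157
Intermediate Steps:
W(z, m) = 55
U = 55
(U + 35727)/(23969 - 33107) = (55 + 35727)/(23969 - 33107) = 35782/(-9138) = 35782*(-1/9138) = -17891/4569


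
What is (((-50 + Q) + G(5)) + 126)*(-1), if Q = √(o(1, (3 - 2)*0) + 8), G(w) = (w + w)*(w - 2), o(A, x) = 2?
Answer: -106 - √10 ≈ -109.16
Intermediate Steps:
G(w) = 2*w*(-2 + w) (G(w) = (2*w)*(-2 + w) = 2*w*(-2 + w))
Q = √10 (Q = √(2 + 8) = √10 ≈ 3.1623)
(((-50 + Q) + G(5)) + 126)*(-1) = (((-50 + √10) + 2*5*(-2 + 5)) + 126)*(-1) = (((-50 + √10) + 2*5*3) + 126)*(-1) = (((-50 + √10) + 30) + 126)*(-1) = ((-20 + √10) + 126)*(-1) = (106 + √10)*(-1) = -106 - √10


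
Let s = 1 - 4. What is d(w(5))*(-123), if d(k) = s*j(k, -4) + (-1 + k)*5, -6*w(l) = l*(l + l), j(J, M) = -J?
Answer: 8815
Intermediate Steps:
w(l) = -l²/3 (w(l) = -l*(l + l)/6 = -l*2*l/6 = -l²/3)
s = -3
d(k) = -5 + 8*k (d(k) = -(-3)*k + (-1 + k)*5 = 3*k + (-5 + 5*k) = -5 + 8*k)
d(w(5))*(-123) = (-5 + 8*(-⅓*5²))*(-123) = (-5 + 8*(-⅓*25))*(-123) = (-5 + 8*(-25/3))*(-123) = (-5 - 200/3)*(-123) = -215/3*(-123) = 8815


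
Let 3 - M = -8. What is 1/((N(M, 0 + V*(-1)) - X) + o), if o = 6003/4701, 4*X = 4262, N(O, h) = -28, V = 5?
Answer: -3134/3423027 ≈ -0.00091556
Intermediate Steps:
M = 11 (M = 3 - 1*(-8) = 3 + 8 = 11)
X = 2131/2 (X = (¼)*4262 = 2131/2 ≈ 1065.5)
o = 2001/1567 (o = 6003*(1/4701) = 2001/1567 ≈ 1.2770)
1/((N(M, 0 + V*(-1)) - X) + o) = 1/((-28 - 1*2131/2) + 2001/1567) = 1/((-28 - 2131/2) + 2001/1567) = 1/(-2187/2 + 2001/1567) = 1/(-3423027/3134) = -3134/3423027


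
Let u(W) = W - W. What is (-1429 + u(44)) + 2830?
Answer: 1401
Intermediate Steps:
u(W) = 0
(-1429 + u(44)) + 2830 = (-1429 + 0) + 2830 = -1429 + 2830 = 1401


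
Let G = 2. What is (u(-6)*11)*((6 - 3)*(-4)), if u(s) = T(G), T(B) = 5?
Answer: -660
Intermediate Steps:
u(s) = 5
(u(-6)*11)*((6 - 3)*(-4)) = (5*11)*((6 - 3)*(-4)) = 55*(3*(-4)) = 55*(-12) = -660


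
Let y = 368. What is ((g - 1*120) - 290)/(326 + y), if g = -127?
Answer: -537/694 ≈ -0.77378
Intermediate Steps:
((g - 1*120) - 290)/(326 + y) = ((-127 - 1*120) - 290)/(326 + 368) = ((-127 - 120) - 290)/694 = (-247 - 290)*(1/694) = -537*1/694 = -537/694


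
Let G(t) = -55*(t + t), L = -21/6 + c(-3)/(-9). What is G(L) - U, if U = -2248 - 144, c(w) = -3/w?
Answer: 25103/9 ≈ 2789.2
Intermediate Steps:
L = -65/18 (L = -21/6 - 3/(-3)/(-9) = -21*⅙ - 3*(-⅓)*(-⅑) = -7/2 + 1*(-⅑) = -7/2 - ⅑ = -65/18 ≈ -3.6111)
G(t) = -110*t
U = -2392
G(L) - U = -110*(-65/18) - 1*(-2392) = 3575/9 + 2392 = 25103/9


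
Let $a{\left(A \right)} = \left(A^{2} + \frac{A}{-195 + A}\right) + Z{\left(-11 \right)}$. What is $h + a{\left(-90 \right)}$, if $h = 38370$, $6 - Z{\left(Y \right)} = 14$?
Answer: $\frac{882784}{19} \approx 46462.0$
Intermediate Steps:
$Z{\left(Y \right)} = -8$ ($Z{\left(Y \right)} = 6 - 14 = -8$)
$a{\left(A \right)} = -8 + A^{2} + \frac{A}{-195 + A}$ ($a{\left(A \right)} = \left(A^{2} + \frac{A}{-195 + A}\right) - 8 = -8 + A^{2} + \frac{A}{-195 + A}$)
$h + a{\left(-90 \right)} = 38370 + \frac{1560 + \left(-90\right)^{3} - 195 \left(-90\right)^{2} - -630}{-195 - 90} = 38370 + \frac{1560 - 729000 - 1579500 + 630}{-285} = 38370 - \frac{1560 - 729000 - 1579500 + 630}{285} = 38370 - - \frac{153754}{19} = 38370 + \frac{153754}{19} = \frac{882784}{19}$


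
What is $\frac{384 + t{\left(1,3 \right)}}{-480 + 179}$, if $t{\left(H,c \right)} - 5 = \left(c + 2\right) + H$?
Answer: $- \frac{395}{301} \approx -1.3123$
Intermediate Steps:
$t{\left(H,c \right)} = 7 + H + c$ ($t{\left(H,c \right)} = 5 + \left(\left(c + 2\right) + H\right) = 5 + \left(\left(2 + c\right) + H\right) = 5 + \left(2 + H + c\right) = 7 + H + c$)
$\frac{384 + t{\left(1,3 \right)}}{-480 + 179} = \frac{384 + \left(7 + 1 + 3\right)}{-480 + 179} = \frac{384 + 11}{-301} = 395 \left(- \frac{1}{301}\right) = - \frac{395}{301}$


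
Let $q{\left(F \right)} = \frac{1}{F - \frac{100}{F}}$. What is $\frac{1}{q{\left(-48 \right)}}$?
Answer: $- \frac{551}{12} \approx -45.917$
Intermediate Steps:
$\frac{1}{q{\left(-48 \right)}} = \frac{1}{\left(-48\right) \frac{1}{-100 + \left(-48\right)^{2}}} = \frac{1}{\left(-48\right) \frac{1}{-100 + 2304}} = \frac{1}{\left(-48\right) \frac{1}{2204}} = \frac{1}{- \frac{12}{551}} = - \frac{551}{12}$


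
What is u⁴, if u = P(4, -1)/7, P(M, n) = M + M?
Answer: 4096/2401 ≈ 1.7060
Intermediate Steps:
P(M, n) = 2*M
u = 8/7 (u = (2*4)/7 = 8*(⅐) = 8/7 ≈ 1.1429)
u⁴ = (8/7)⁴ = 4096/2401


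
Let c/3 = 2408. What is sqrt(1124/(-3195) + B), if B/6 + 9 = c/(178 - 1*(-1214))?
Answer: I*sqrt(22143319895)/30885 ≈ 4.8181*I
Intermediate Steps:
c = 7224 (c = 3*2408 = 7224)
B = -663/29 (B = -54 + 6*(7224/(178 - 1*(-1214))) = -54 + 6*(7224/(178 + 1214)) = -54 + 6*(7224/1392) = -54 + 6*(7224*(1/1392)) = -54 + 6*(301/58) = -54 + 903/29 = -663/29 ≈ -22.862)
sqrt(1124/(-3195) + B) = sqrt(1124/(-3195) - 663/29) = sqrt(1124*(-1/3195) - 663/29) = sqrt(-1124/3195 - 663/29) = sqrt(-2150881/92655) = I*sqrt(22143319895)/30885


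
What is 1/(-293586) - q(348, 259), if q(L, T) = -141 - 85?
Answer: 66350435/293586 ≈ 226.00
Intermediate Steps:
q(L, T) = -226
1/(-293586) - q(348, 259) = 1/(-293586) - 1*(-226) = -1/293586 + 226 = 66350435/293586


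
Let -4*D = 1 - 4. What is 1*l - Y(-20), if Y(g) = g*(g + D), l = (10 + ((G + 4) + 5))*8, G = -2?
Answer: -249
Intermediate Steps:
D = ¾ (D = -(1 - 4)/4 = -¼*(-3) = ¾ ≈ 0.75000)
l = 136 (l = (10 + ((-2 + 4) + 5))*8 = (10 + (2 + 5))*8 = (10 + 7)*8 = 17*8 = 136)
Y(g) = g*(¾ + g) (Y(g) = g*(g + ¾) = g*(¾ + g))
1*l - Y(-20) = 1*136 - (-20)*(3 + 4*(-20))/4 = 136 - (-20)*(3 - 80)/4 = 136 - (-20)*(-77)/4 = 136 - 1*385 = 136 - 385 = -249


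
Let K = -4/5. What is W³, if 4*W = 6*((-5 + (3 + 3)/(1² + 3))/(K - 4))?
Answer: 42875/32768 ≈ 1.3084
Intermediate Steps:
K = -⅘ (K = -4*⅕ = -⅘ ≈ -0.80000)
W = 35/32 (W = (6*((-5 + (3 + 3)/(1² + 3))/(-⅘ - 4)))/4 = (6*((-5 + 6/(1 + 3))/(-24/5)))/4 = (6*((-5 + 6/4)*(-5/24)))/4 = (6*((-5 + 6*(¼))*(-5/24)))/4 = (6*((-5 + 3/2)*(-5/24)))/4 = (6*(-7/2*(-5/24)))/4 = (6*(35/48))/4 = (¼)*(35/8) = 35/32 ≈ 1.0938)
W³ = (35/32)³ = 42875/32768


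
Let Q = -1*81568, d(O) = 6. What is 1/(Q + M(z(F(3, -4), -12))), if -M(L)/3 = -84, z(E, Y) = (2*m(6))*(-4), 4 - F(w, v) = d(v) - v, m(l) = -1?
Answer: -1/81316 ≈ -1.2298e-5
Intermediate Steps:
F(w, v) = -2 + v (F(w, v) = 4 - (6 - v) = 4 + (-6 + v) = -2 + v)
z(E, Y) = 8 (z(E, Y) = (2*(-1))*(-4) = -2*(-4) = 8)
Q = -81568
M(L) = 252 (M(L) = -3*(-84) = 252)
1/(Q + M(z(F(3, -4), -12))) = 1/(-81568 + 252) = 1/(-81316) = -1/81316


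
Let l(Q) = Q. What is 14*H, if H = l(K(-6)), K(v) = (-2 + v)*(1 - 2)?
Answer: 112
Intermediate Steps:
K(v) = 2 - v (K(v) = (-2 + v)*(-1) = 2 - v)
H = 8 (H = 2 - 1*(-6) = 2 + 6 = 8)
14*H = 14*8 = 112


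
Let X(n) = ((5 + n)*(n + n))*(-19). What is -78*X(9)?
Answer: 373464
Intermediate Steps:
X(n) = -38*n*(5 + n) (X(n) = ((5 + n)*(2*n))*(-19) = (2*n*(5 + n))*(-19) = -38*n*(5 + n))
-78*X(9) = -(-2964)*9*(5 + 9) = -(-2964)*9*14 = -78*(-4788) = 373464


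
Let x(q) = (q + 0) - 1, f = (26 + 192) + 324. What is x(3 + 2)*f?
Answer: 2168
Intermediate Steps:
f = 542 (f = 218 + 324 = 542)
x(q) = -1 + q (x(q) = q - 1 = -1 + q)
x(3 + 2)*f = (-1 + (3 + 2))*542 = (-1 + 5)*542 = 4*542 = 2168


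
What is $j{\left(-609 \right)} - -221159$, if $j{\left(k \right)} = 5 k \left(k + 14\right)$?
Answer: $2032934$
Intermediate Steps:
$j{\left(k \right)} = 5 k \left(14 + k\right)$
$j{\left(-609 \right)} - -221159 = 5 \left(-609\right) \left(14 - 609\right) - -221159 = 5 \left(-609\right) \left(-595\right) + 221159 = 1811775 + 221159 = 2032934$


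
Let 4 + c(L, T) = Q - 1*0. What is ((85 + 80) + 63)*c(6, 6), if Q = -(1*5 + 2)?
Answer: -2508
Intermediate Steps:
Q = -7 (Q = -(5 + 2) = -1*7 = -7)
c(L, T) = -11 (c(L, T) = -4 + (-7 - 1*0) = -4 + (-7 + 0) = -4 - 7 = -11)
((85 + 80) + 63)*c(6, 6) = ((85 + 80) + 63)*(-11) = (165 + 63)*(-11) = 228*(-11) = -2508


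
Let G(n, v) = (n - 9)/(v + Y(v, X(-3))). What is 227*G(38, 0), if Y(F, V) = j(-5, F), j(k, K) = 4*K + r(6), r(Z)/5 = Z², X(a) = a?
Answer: 6583/180 ≈ 36.572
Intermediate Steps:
r(Z) = 5*Z²
j(k, K) = 180 + 4*K (j(k, K) = 4*K + 5*6² = 4*K + 5*36 = 4*K + 180 = 180 + 4*K)
Y(F, V) = 180 + 4*F
G(n, v) = (-9 + n)/(180 + 5*v) (G(n, v) = (n - 9)/(v + (180 + 4*v)) = (-9 + n)/(180 + 5*v))
227*G(38, 0) = 227*((-9 + 38)/(5*(36 + 0))) = 227*((⅕)*29/36) = 227*((⅕)*(1/36)*29) = 227*(29/180) = 6583/180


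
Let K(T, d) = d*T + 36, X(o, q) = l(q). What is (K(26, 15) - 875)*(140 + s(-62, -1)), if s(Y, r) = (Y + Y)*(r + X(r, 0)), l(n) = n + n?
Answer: -118536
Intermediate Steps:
l(n) = 2*n
X(o, q) = 2*q
s(Y, r) = 2*Y*r (s(Y, r) = (Y + Y)*(r + 2*0) = (2*Y)*(r + 0) = (2*Y)*r = 2*Y*r)
K(T, d) = 36 + T*d (K(T, d) = T*d + 36 = 36 + T*d)
(K(26, 15) - 875)*(140 + s(-62, -1)) = ((36 + 26*15) - 875)*(140 + 2*(-62)*(-1)) = ((36 + 390) - 875)*(140 + 124) = (426 - 875)*264 = -449*264 = -118536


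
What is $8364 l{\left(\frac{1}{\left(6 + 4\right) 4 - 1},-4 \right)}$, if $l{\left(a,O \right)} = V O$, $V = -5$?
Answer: $167280$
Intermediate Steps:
$l{\left(a,O \right)} = - 5 O$
$8364 l{\left(\frac{1}{\left(6 + 4\right) 4 - 1},-4 \right)} = 8364 \left(\left(-5\right) \left(-4\right)\right) = 8364 \cdot 20 = 167280$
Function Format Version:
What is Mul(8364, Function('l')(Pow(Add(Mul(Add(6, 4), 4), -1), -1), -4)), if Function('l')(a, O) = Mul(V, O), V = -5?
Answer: 167280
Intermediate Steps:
Function('l')(a, O) = Mul(-5, O)
Mul(8364, Function('l')(Pow(Add(Mul(Add(6, 4), 4), -1), -1), -4)) = Mul(8364, Mul(-5, -4)) = Mul(8364, 20) = 167280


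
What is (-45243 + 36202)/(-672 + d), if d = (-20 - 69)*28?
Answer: 9041/3164 ≈ 2.8575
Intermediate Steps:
d = -2492 (d = -89*28 = -2492)
(-45243 + 36202)/(-672 + d) = (-45243 + 36202)/(-672 - 2492) = -9041/(-3164) = -9041*(-1/3164) = 9041/3164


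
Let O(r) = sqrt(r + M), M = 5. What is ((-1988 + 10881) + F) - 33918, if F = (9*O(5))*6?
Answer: -25025 + 54*sqrt(10) ≈ -24854.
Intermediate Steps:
O(r) = sqrt(5 + r) (O(r) = sqrt(r + 5) = sqrt(5 + r))
F = 54*sqrt(10) (F = (9*sqrt(5 + 5))*6 = (9*sqrt(10))*6 = 54*sqrt(10) ≈ 170.76)
((-1988 + 10881) + F) - 33918 = ((-1988 + 10881) + 54*sqrt(10)) - 33918 = (8893 + 54*sqrt(10)) - 33918 = -25025 + 54*sqrt(10)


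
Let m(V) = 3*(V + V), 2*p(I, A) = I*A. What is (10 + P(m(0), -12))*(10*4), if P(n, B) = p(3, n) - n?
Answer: 400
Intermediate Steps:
p(I, A) = A*I/2 (p(I, A) = (I*A)/2 = (A*I)/2 = A*I/2)
m(V) = 6*V (m(V) = 3*(2*V) = 6*V)
P(n, B) = n/2 (P(n, B) = (½)*n*3 - n = 3*n/2 - n = n/2)
(10 + P(m(0), -12))*(10*4) = (10 + (6*0)/2)*(10*4) = (10 + (½)*0)*40 = (10 + 0)*40 = 10*40 = 400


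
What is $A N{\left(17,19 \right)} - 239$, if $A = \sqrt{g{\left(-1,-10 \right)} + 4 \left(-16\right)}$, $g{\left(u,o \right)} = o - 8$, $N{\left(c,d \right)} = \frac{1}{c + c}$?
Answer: $-239 + \frac{i \sqrt{82}}{34} \approx -239.0 + 0.26634 i$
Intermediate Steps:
$N{\left(c,d \right)} = \frac{1}{2 c}$
$g{\left(u,o \right)} = -8 + o$ ($g{\left(u,o \right)} = o - 8 = -8 + o$)
$A = i \sqrt{82}$ ($A = \sqrt{\left(-8 - 10\right) + 4 \left(-16\right)} = \sqrt{-18 - 64} = \sqrt{-82} = i \sqrt{82} \approx 9.0554 i$)
$A N{\left(17,19 \right)} - 239 = i \sqrt{82} \frac{1}{2 \cdot 17} - 239 = i \sqrt{82} \cdot \frac{1}{2} \cdot \frac{1}{17} - 239 = i \sqrt{82} \cdot \frac{1}{34} - 239 = \frac{i \sqrt{82}}{34} - 239 = -239 + \frac{i \sqrt{82}}{34}$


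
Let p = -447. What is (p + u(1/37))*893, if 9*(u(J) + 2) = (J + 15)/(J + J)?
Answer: -3360359/9 ≈ -3.7337e+5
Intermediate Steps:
u(J) = -2 + (15 + J)/(18*J) (u(J) = -2 + ((J + 15)/(J + J))/9 = -2 + ((15 + J)/((2*J)))/9 = -2 + ((15 + J)*(1/(2*J)))/9 = -2 + ((15 + J)/(2*J))/9 = -2 + (15 + J)/(18*J))
(p + u(1/37))*893 = (-447 + 5*(3 - 7/37)/(18*(1/37)))*893 = (-447 + 5*(3 - 7*1/37)/(18*(1/37)))*893 = (-447 + (5/18)*37*(3 - 7/37))*893 = (-447 + (5/18)*37*(104/37))*893 = (-447 + 260/9)*893 = -3763/9*893 = -3360359/9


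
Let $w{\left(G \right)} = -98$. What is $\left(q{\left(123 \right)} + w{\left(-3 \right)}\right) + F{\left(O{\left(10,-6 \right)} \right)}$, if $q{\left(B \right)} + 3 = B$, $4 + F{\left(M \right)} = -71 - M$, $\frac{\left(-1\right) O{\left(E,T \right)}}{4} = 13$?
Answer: $-1$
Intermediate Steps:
$O{\left(E,T \right)} = -52$ ($O{\left(E,T \right)} = \left(-4\right) 13 = -52$)
$F{\left(M \right)} = -75 - M$ ($F{\left(M \right)} = -4 - \left(71 + M\right) = -75 - M$)
$q{\left(B \right)} = -3 + B$
$\left(q{\left(123 \right)} + w{\left(-3 \right)}\right) + F{\left(O{\left(10,-6 \right)} \right)} = \left(\left(-3 + 123\right) - 98\right) - 23 = \left(120 - 98\right) + \left(-75 + 52\right) = 22 - 23 = -1$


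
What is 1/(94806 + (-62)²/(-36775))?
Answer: 36775/3486486806 ≈ 1.0548e-5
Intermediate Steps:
1/(94806 + (-62)²/(-36775)) = 1/(94806 + 3844*(-1/36775)) = 1/(94806 - 3844/36775) = 1/(3486486806/36775) = 36775/3486486806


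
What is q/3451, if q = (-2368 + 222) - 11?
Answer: -2157/3451 ≈ -0.62504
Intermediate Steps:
q = -2157 (q = -2146 - 11 = -2157)
q/3451 = -2157/3451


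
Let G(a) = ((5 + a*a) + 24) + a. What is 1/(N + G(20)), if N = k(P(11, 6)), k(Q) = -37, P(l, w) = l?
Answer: 1/412 ≈ 0.0024272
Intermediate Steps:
N = -37
G(a) = 29 + a + a² (G(a) = ((5 + a²) + 24) + a = (29 + a²) + a = 29 + a + a²)
1/(N + G(20)) = 1/(-37 + (29 + 20 + 20²)) = 1/(-37 + (29 + 20 + 400)) = 1/(-37 + 449) = 1/412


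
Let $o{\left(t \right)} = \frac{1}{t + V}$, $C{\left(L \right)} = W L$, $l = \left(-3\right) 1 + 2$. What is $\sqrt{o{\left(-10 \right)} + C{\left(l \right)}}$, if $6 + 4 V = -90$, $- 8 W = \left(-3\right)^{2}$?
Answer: $\frac{\sqrt{5066}}{68} \approx 1.0467$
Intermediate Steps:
$W = - \frac{9}{8}$ ($W = - \frac{\left(-3\right)^{2}}{8} = \left(- \frac{1}{8}\right) 9 = - \frac{9}{8} \approx -1.125$)
$V = -24$ ($V = - \frac{3}{2} + \frac{1}{4} \left(-90\right) = - \frac{3}{2} - \frac{45}{2} = -24$)
$l = -1$ ($l = -3 + 2 = -1$)
$C{\left(L \right)} = - \frac{9 L}{8}$
$o{\left(t \right)} = \frac{1}{-24 + t}$ ($o{\left(t \right)} = \frac{1}{t - 24} = \frac{1}{-24 + t}$)
$\sqrt{o{\left(-10 \right)} + C{\left(l \right)}} = \sqrt{\frac{1}{-24 - 10} - - \frac{9}{8}} = \sqrt{\frac{1}{-34} + \frac{9}{8}} = \sqrt{- \frac{1}{34} + \frac{9}{8}} = \sqrt{\frac{149}{136}} = \frac{\sqrt{5066}}{68}$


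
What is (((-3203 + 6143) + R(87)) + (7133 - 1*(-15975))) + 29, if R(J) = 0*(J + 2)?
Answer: 26077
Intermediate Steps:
R(J) = 0 (R(J) = 0*(2 + J) = 0)
(((-3203 + 6143) + R(87)) + (7133 - 1*(-15975))) + 29 = (((-3203 + 6143) + 0) + (7133 - 1*(-15975))) + 29 = ((2940 + 0) + (7133 + 15975)) + 29 = (2940 + 23108) + 29 = 26048 + 29 = 26077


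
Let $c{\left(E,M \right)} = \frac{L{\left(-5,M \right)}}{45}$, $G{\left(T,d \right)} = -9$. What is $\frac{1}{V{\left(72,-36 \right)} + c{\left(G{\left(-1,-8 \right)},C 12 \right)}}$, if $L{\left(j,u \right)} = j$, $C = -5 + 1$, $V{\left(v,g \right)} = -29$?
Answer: $- \frac{9}{262} \approx -0.034351$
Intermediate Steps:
$C = -4$
$c{\left(E,M \right)} = - \frac{1}{9}$ ($c{\left(E,M \right)} = - \frac{5}{45} = \left(-5\right) \frac{1}{45} = - \frac{1}{9}$)
$\frac{1}{V{\left(72,-36 \right)} + c{\left(G{\left(-1,-8 \right)},C 12 \right)}} = \frac{1}{-29 - \frac{1}{9}} = \frac{1}{- \frac{262}{9}} = - \frac{9}{262}$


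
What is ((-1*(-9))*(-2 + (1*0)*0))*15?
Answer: -270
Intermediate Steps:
((-1*(-9))*(-2 + (1*0)*0))*15 = (9*(-2 + 0*0))*15 = (9*(-2 + 0))*15 = (9*(-2))*15 = -18*15 = -270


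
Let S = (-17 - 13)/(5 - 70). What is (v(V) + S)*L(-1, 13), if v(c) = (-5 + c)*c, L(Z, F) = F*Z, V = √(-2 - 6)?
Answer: 98 + 130*I*√2 ≈ 98.0 + 183.85*I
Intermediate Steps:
V = 2*I*√2 (V = √(-8) = 2*I*√2 ≈ 2.8284*I)
v(c) = c*(-5 + c)
S = 6/13 (S = -30/(-65) = -30*(-1/65) = 6/13 ≈ 0.46154)
(v(V) + S)*L(-1, 13) = ((2*I*√2)*(-5 + 2*I*√2) + 6/13)*(13*(-1)) = (2*I*√2*(-5 + 2*I*√2) + 6/13)*(-13) = (6/13 + 2*I*√2*(-5 + 2*I*√2))*(-13) = -6 - 26*I*√2*(-5 + 2*I*√2)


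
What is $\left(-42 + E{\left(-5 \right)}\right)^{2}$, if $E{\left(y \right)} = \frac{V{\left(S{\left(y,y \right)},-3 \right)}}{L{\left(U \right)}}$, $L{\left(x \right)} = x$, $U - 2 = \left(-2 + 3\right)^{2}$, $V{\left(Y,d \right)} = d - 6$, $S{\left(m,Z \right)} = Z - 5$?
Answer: $2025$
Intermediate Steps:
$S{\left(m,Z \right)} = -5 + Z$
$V{\left(Y,d \right)} = -6 + d$ ($V{\left(Y,d \right)} = d - 6 = -6 + d$)
$U = 3$ ($U = 2 + \left(-2 + 3\right)^{2} = 2 + 1^{2} = 2 + 1 = 3$)
$E{\left(y \right)} = -3$ ($E{\left(y \right)} = \frac{-6 - 3}{3} = \left(-9\right) \frac{1}{3} = -3$)
$\left(-42 + E{\left(-5 \right)}\right)^{2} = \left(-42 - 3\right)^{2} = \left(-45\right)^{2} = 2025$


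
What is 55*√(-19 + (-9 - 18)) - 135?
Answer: -135 + 55*I*√46 ≈ -135.0 + 373.03*I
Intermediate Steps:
55*√(-19 + (-9 - 18)) - 135 = 55*√(-19 - 27) - 135 = 55*√(-46) - 135 = 55*(I*√46) - 135 = 55*I*√46 - 135 = -135 + 55*I*√46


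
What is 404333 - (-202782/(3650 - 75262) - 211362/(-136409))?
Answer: 1974846364341091/4884260654 ≈ 4.0433e+5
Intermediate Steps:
404333 - (-202782/(3650 - 75262) - 211362/(-136409)) = 404333 - (-202782/(-71612) - 211362*(-1/136409)) = 404333 - (-202782*(-1/71612) + 211362/136409) = 404333 - (101391/35806 + 211362/136409) = 404333 - 1*21398672691/4884260654 = 404333 - 21398672691/4884260654 = 1974846364341091/4884260654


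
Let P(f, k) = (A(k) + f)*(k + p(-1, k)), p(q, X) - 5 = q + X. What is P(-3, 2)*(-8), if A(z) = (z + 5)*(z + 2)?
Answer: -1600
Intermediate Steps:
p(q, X) = 5 + X + q (p(q, X) = 5 + (q + X) = 5 + (X + q) = 5 + X + q)
A(z) = (2 + z)*(5 + z) (A(z) = (5 + z)*(2 + z) = (2 + z)*(5 + z))
P(f, k) = (4 + 2*k)*(10 + f + k**2 + 7*k) (P(f, k) = ((10 + k**2 + 7*k) + f)*(k + (5 + k - 1)) = (10 + f + k**2 + 7*k)*(k + (4 + k)) = (10 + f + k**2 + 7*k)*(4 + 2*k) = (4 + 2*k)*(10 + f + k**2 + 7*k))
P(-3, 2)*(-8) = (40 + 2*2**3 + 4*(-3) + 18*2**2 + 48*2 + 2*(-3)*2)*(-8) = (40 + 2*8 - 12 + 18*4 + 96 - 12)*(-8) = (40 + 16 - 12 + 72 + 96 - 12)*(-8) = 200*(-8) = -1600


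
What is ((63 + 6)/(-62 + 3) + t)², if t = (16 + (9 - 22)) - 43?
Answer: 5900041/3481 ≈ 1694.9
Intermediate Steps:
t = -40 (t = (16 - 13) - 43 = 3 - 43 = -40)
((63 + 6)/(-62 + 3) + t)² = ((63 + 6)/(-62 + 3) - 40)² = (69/(-59) - 40)² = (69*(-1/59) - 40)² = (-69/59 - 40)² = (-2429/59)² = 5900041/3481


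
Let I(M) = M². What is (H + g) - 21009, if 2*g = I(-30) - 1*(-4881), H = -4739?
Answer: -45715/2 ≈ -22858.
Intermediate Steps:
g = 5781/2 (g = ((-30)² - 1*(-4881))/2 = (900 + 4881)/2 = (½)*5781 = 5781/2 ≈ 2890.5)
(H + g) - 21009 = (-4739 + 5781/2) - 21009 = -3697/2 - 21009 = -45715/2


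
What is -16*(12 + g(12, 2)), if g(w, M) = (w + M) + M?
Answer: -448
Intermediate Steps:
g(w, M) = w + 2*M (g(w, M) = (M + w) + M = w + 2*M)
-16*(12 + g(12, 2)) = -16*(12 + (12 + 2*2)) = -16*(12 + (12 + 4)) = -16*(12 + 16) = -16*28 = -448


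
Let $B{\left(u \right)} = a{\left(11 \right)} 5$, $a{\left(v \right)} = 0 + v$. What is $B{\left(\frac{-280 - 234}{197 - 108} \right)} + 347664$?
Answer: $347719$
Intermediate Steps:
$a{\left(v \right)} = v$
$B{\left(u \right)} = 55$ ($B{\left(u \right)} = 11 \cdot 5 = 55$)
$B{\left(\frac{-280 - 234}{197 - 108} \right)} + 347664 = 55 + 347664 = 347719$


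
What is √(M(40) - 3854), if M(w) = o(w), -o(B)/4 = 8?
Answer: I*√3886 ≈ 62.338*I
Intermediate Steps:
o(B) = -32 (o(B) = -4*8 = -32)
M(w) = -32
√(M(40) - 3854) = √(-32 - 3854) = √(-3886) = I*√3886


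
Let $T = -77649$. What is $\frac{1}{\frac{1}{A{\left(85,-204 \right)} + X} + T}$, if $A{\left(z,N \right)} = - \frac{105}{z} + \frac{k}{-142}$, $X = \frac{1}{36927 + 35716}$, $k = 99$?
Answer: $- \frac{338877181}{26313649587671} \approx -1.2878 \cdot 10^{-5}$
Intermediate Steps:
$X = \frac{1}{72643} \approx 1.3766 \cdot 10^{-5}$
$A{\left(z,N \right)} = - \frac{99}{142} - \frac{105}{z}$ ($A{\left(z,N \right)} = - \frac{105}{z} + \frac{99}{-142} = - \frac{105}{z} + 99 \left(- \frac{1}{142}\right) = - \frac{105}{z} - \frac{99}{142} = - \frac{99}{142} - \frac{105}{z}$)
$\frac{1}{\frac{1}{A{\left(85,-204 \right)} + X} + T} = \frac{1}{\frac{1}{\left(- \frac{99}{142} - \frac{105}{85}\right) + \frac{1}{72643}} - 77649} = \frac{1}{\frac{1}{\left(- \frac{99}{142} - \frac{21}{17}\right) + \frac{1}{72643}} - 77649} = \frac{1}{\frac{1}{- \frac{4665}{2414} + \frac{1}{72643}} - 77649} = \frac{1}{\frac{1}{- \frac{338877181}{175360202}} - 77649} = \frac{1}{- \frac{175360202}{338877181} - 77649} = \frac{1}{- \frac{26313649587671}{338877181}} = - \frac{338877181}{26313649587671}$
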